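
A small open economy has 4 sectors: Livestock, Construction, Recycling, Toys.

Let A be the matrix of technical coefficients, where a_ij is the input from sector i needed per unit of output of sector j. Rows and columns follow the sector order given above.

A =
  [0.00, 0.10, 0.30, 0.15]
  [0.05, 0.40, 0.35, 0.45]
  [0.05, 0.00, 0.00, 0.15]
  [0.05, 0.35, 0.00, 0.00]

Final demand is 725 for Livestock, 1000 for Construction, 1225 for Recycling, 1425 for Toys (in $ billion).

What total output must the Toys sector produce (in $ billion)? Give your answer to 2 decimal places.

I − A =
  [   1.00    -0.10    -0.30    -0.15]
  [  -0.05     0.60    -0.35    -0.45]
  [  -0.05     0.00     1.00    -0.15]
  [  -0.05    -0.35     0.00     1.00]
Compute the cofactors C_ij = (−1)^(i+j)·(3×3 minor ij) of I−A; the adjugate is their transpose:
adj(I−A) = Cᵀ =
  [ 0.424125   0.168250   0.186125   0.167250]
  [ 0.092625   0.975250   0.369125   0.508125]
  [ 0.029250   0.060875   0.428125   0.096000]
  [ 0.053625   0.349750   0.138500   0.584250]
det(I−A) = Σ_j (I−A)_1j·C_1j = (1.00)(0.424125) + (-0.10)(0.092625) + (-0.30)(0.029250) + (-0.15)(0.053625) = 0.39804375
(I − A)⁻¹ = adj(I−A) / det(I−A) ≈
  [   1.0655     0.4227     0.4676     0.4202]
  [   0.2327     2.4501     0.9273     1.2766]
  [   0.0735     0.1529     1.0756     0.2412]
  [   0.1347     0.8787     0.3480     1.4678]
x = (I − A)⁻¹ d = adj(I−A)·d / det(I−A), with det(I−A) = 0.39804375:
  x_1 = (0.424125·725 + 0.168250·1000 + 0.186125·1225 + 0.167250·1425) / 0.39804375 = 942.075 / 0.39804375 ≈ 2366.76
  x_2 = (0.092625·725 + 0.975250·1000 + 0.369125·1225 + 0.508125·1425) / 0.39804375 = 2218.659375 / 0.39804375 ≈ 5573.91
  x_3 = (0.029250·725 + 0.060875·1000 + 0.428125·1225 + 0.096000·1425) / 0.39804375 = 743.334375 / 0.39804375 ≈ 1867.47
  x_4 = (0.053625·725 + 0.349750·1000 + 0.138500·1225 + 0.584250·1425) / 0.39804375 = 1390.846875 / 0.39804375 ≈ 3494.21

x_4 = 3494.21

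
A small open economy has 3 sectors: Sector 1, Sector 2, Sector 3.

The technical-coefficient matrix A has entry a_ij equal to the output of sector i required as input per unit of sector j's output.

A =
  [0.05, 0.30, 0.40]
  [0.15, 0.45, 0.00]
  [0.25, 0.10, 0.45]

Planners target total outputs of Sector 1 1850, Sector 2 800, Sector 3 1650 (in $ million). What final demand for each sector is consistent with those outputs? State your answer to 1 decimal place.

d_1 = 857.5, d_2 = 162.5, d_3 = 365.0

I − A =
  [   0.95    -0.30    -0.40]
  [  -0.15     0.55     0.00]
  [  -0.25    -0.10     0.55]
d = (I − A) x:
  d_1 = (+0.95)·1850 + (-0.30)·800 + (-0.40)·1650 = 857.5
  d_2 = (-0.15)·1850 + (+0.55)·800 + (+0.00)·1650 = 162.5
  d_3 = (-0.25)·1850 + (-0.10)·800 + (+0.55)·1650 = 365.0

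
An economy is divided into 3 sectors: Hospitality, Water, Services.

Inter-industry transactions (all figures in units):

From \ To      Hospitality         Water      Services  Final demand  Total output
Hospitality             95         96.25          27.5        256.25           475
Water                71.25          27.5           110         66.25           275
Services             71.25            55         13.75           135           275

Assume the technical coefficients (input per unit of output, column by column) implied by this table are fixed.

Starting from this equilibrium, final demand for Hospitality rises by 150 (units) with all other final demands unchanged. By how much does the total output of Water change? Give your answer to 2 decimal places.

Δx_W = 57.03

Technical coefficients a_ij = z_ij / X_j:
  a_HH = 95/475 = 0.20, a_WH = 71.25/475 = 0.15, a_SH = 71.25/475 = 0.15
  a_HW = 96.25/275 = 0.35, a_WW = 27.5/275 = 0.10, a_SW = 55/275 = 0.20
  a_HS = 27.5/275 = 0.10, a_WS = 110/275 = 0.40, a_SS = 13.75/275 = 0.05
I − A =
  [   0.80    -0.35    -0.10]
  [  -0.15     0.90    -0.40]
  [  -0.15    -0.20     0.95]
Cofactors of I−A, C_ij = (−1)^(i+j)·(minor ij) (rows/columns in the sector order above):
  C_11 = (0.90)(0.95) − (-0.40)(-0.20) = 0.7750
  C_12 = −[(-0.15)(0.95) − (-0.40)(-0.15)] = 0.2025
  C_13 = (-0.15)(-0.20) − (0.90)(-0.15) = 0.1650
  C_21 = −[(-0.35)(0.95) − (-0.10)(-0.20)] = 0.3525
  C_22 = (0.80)(0.95) − (-0.10)(-0.15) = 0.7450
  C_23 = −[(0.80)(-0.20) − (-0.35)(-0.15)] = 0.2125
  C_31 = (-0.35)(-0.40) − (-0.10)(0.90) = 0.2300
  C_32 = −[(0.80)(-0.40) − (-0.10)(-0.15)] = 0.3350
  C_33 = (0.80)(0.90) − (-0.35)(-0.15) = 0.6675
det(I−A) = Σ_j (I−A)_1j·C_1j = (0.80)(0.7750) + (-0.35)(0.2025) + (-0.10)(0.1650) = 0.532625
adj(I−A) = Cᵀ =
  [ 0.7750   0.3525   0.2300]
  [ 0.2025   0.7450   0.3350]
  [ 0.1650   0.2125   0.6675]
(I − A)⁻¹ = adj(I−A) / det(I−A) ≈
  [   1.4551     0.6618     0.4318]
  [   0.3802     1.3987     0.6290]
  [   0.3098     0.3990     1.2532]
Δx = (I − A)⁻¹ Δd with Δd having +150 in the Hospitality component and 0 elsewhere.
So Δx_W = L_WH · (+150), where L_WH = adj(I−A)_WH / det(I−A) = 0.2025 / 0.532625.
Δx_W = 0.2025 × (+150) / 0.532625 = 30.375 / 0.532625 ≈ 57.03.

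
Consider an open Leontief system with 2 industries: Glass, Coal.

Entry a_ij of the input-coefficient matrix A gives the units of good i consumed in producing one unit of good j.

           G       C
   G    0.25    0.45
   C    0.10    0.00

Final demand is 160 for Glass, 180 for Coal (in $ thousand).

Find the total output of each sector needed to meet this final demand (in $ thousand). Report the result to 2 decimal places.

I − A =
  [   0.75    -0.45]
  [  -0.10     1.00]
det(I−A) = (0.75)(1.00) − (-0.45)(-0.10) = 0.7050
adj(I−A) = [[1.00, 0.45], [0.10, 0.75]]
(I − A)⁻¹ = adj(I−A) / det(I−A) ≈
  [   1.4184     0.6383]
  [   0.1418     1.0638]
x = (I − A)⁻¹ d = adj(I−A)·d / det(I−A), with det(I−A) = 0.7050:
  x_G = (1.00·160 + 0.45·180) / 0.7050 = 241.00 / 0.7050 ≈ 341.84
  x_C = (0.10·160 + 0.75·180) / 0.7050 = 151.00 / 0.7050 ≈ 214.18

x_G = 341.84, x_C = 214.18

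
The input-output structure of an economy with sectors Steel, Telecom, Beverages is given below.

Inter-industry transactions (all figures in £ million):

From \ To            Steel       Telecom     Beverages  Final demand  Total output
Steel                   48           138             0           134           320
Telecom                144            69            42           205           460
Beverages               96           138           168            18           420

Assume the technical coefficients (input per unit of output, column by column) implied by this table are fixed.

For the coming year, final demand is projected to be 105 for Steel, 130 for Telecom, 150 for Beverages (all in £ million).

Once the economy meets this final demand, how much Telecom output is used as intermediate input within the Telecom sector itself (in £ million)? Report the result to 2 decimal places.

Technical coefficients a_ij = z_ij / X_j:
  a_SS = 48/320 = 0.15, a_TS = 144/320 = 0.45, a_BS = 96/320 = 0.30
  a_ST = 138/460 = 0.30, a_TT = 69/460 = 0.15, a_BT = 138/460 = 0.30
  a_SB = 0/420 = 0.00, a_TB = 42/420 = 0.10, a_BB = 168/420 = 0.40
I − A =
  [   0.85    -0.30     0.00]
  [  -0.45     0.85    -0.10]
  [  -0.30    -0.30     0.60]
Cofactors of I−A, C_ij = (−1)^(i+j)·(minor ij) (rows/columns in the sector order above):
  C_11 = (0.85)(0.60) − (-0.10)(-0.30) = 0.4800
  C_12 = −[(-0.45)(0.60) − (-0.10)(-0.30)] = 0.3000
  C_13 = (-0.45)(-0.30) − (0.85)(-0.30) = 0.3900
  C_21 = −[(-0.30)(0.60) − (0.00)(-0.30)] = 0.1800
  C_22 = (0.85)(0.60) − (0.00)(-0.30) = 0.5100
  C_23 = −[(0.85)(-0.30) − (-0.30)(-0.30)] = 0.3450
  C_31 = (-0.30)(-0.10) − (0.00)(0.85) = 0.0300
  C_32 = −[(0.85)(-0.10) − (0.00)(-0.45)] = 0.0850
  C_33 = (0.85)(0.85) − (-0.30)(-0.45) = 0.5875
det(I−A) = Σ_j (I−A)_1j·C_1j = (0.85)(0.4800) + (-0.30)(0.3000) + (0.00)(0.3900) = 0.3180
adj(I−A) = Cᵀ =
  [ 0.4800   0.1800   0.0300]
  [ 0.3000   0.5100   0.0850]
  [ 0.3900   0.3450   0.5875]
(I − A)⁻¹ = adj(I−A) / det(I−A) ≈
  [   1.5094     0.5660     0.0943]
  [   0.9434     1.6038     0.2673]
  [   1.2264     1.0849     1.8475]
First solve x = (I − A)⁻¹ d = adj(I−A)·d / det(I−A); in particular x_T = (0.3000·105 + 0.5100·130 + 0.0850·150) / 0.3180 = 110.55 / 0.3180 ≈ 347.6415.
Intermediate flow from T to T: z_TT = a_TT · x_T = 0.15 × 110.55 / 0.3180 = 16.5825 / 0.3180 ≈ 52.15.

z_TT = 52.15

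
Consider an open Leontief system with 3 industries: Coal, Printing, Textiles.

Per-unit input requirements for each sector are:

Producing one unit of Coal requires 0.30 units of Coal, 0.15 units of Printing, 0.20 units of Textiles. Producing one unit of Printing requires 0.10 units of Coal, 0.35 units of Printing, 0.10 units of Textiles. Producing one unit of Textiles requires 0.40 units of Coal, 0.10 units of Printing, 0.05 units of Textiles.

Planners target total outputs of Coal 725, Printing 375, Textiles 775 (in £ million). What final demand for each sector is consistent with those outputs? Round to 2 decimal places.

d_1 = 160.00, d_2 = 57.50, d_3 = 553.75

I − A =
  [   0.70    -0.10    -0.40]
  [  -0.15     0.65    -0.10]
  [  -0.20    -0.10     0.95]
d = (I − A) x:
  d_1 = (+0.70)·725 + (-0.10)·375 + (-0.40)·775 = 160.00
  d_2 = (-0.15)·725 + (+0.65)·375 + (-0.10)·775 = 57.50
  d_3 = (-0.20)·725 + (-0.10)·375 + (+0.95)·775 = 553.75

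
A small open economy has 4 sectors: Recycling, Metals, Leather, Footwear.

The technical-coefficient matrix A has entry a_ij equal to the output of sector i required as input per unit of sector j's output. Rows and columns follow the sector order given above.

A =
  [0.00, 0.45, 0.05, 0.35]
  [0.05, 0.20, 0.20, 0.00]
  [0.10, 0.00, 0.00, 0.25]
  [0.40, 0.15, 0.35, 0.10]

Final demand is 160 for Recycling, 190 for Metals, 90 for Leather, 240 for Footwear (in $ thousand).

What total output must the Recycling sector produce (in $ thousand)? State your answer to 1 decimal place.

I − A =
  [   1.00    -0.45    -0.05    -0.35]
  [  -0.05     0.80    -0.20     0.00]
  [  -0.10     0.00     1.00    -0.25]
  [  -0.40    -0.15    -0.35     0.90]
Compute the cofactors C_ij = (−1)^(i+j)·(3×3 minor ij) of I−A; the adjugate is their transpose:
adj(I−A) = Cᵀ =
  [ 0.642500   0.420000   0.225500   0.312500]
  [ 0.078625   0.650750   0.160375   0.075125]
  [ 0.153875   0.128250   0.585125   0.222375]
  [ 0.358500   0.345000   0.354500   0.764500]
det(I−A) = Σ_j (I−A)_1j·C_1j = (1.00)(0.642500) + (-0.45)(0.078625) + (-0.05)(0.153875) + (-0.35)(0.358500) = 0.47395
(I − A)⁻¹ = adj(I−A) / det(I−A) ≈
  [   1.3556     0.8862     0.4758     0.6594]
  [   0.1659     1.3730     0.3384     0.1585]
  [   0.3247     0.2706     1.2346     0.4692]
  [   0.7564     0.7279     0.7480     1.6130]
x = (I − A)⁻¹ d = adj(I−A)·d / det(I−A), with det(I−A) = 0.47395:
  x_R = (0.642500·160 + 0.420000·190 + 0.225500·90 + 0.312500·240) / 0.47395 = 277.895 / 0.47395 ≈ 586.3
  x_M = (0.078625·160 + 0.650750·190 + 0.160375·90 + 0.075125·240) / 0.47395 = 168.68625 / 0.47395 ≈ 355.9
  x_L = (0.153875·160 + 0.128250·190 + 0.585125·90 + 0.222375·240) / 0.47395 = 155.01875 / 0.47395 ≈ 327.1
  x_F = (0.358500·160 + 0.345000·190 + 0.354500·90 + 0.764500·240) / 0.47395 = 338.295 / 0.47395 ≈ 713.8

x_R = 586.3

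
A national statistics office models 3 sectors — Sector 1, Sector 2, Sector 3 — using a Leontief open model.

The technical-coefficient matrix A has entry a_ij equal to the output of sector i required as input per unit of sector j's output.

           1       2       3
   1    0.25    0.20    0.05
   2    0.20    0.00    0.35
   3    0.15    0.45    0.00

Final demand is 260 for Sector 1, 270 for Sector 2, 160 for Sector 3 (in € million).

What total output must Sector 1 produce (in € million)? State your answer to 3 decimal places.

I − A =
  [   0.75    -0.20    -0.05]
  [  -0.20     1.00    -0.35]
  [  -0.15    -0.45     1.00]
Cofactors of I−A, C_ij = (−1)^(i+j)·(minor ij) (rows/columns in the sector order above):
  C_11 = (1.00)(1.00) − (-0.35)(-0.45) = 0.8425
  C_12 = −[(-0.20)(1.00) − (-0.35)(-0.15)] = 0.2525
  C_13 = (-0.20)(-0.45) − (1.00)(-0.15) = 0.2400
  C_21 = −[(-0.20)(1.00) − (-0.05)(-0.45)] = 0.2225
  C_22 = (0.75)(1.00) − (-0.05)(-0.15) = 0.7425
  C_23 = −[(0.75)(-0.45) − (-0.20)(-0.15)] = 0.3675
  C_31 = (-0.20)(-0.35) − (-0.05)(1.00) = 0.1200
  C_32 = −[(0.75)(-0.35) − (-0.05)(-0.20)] = 0.2725
  C_33 = (0.75)(1.00) − (-0.20)(-0.20) = 0.7100
det(I−A) = Σ_j (I−A)_1j·C_1j = (0.75)(0.8425) + (-0.20)(0.2525) + (-0.05)(0.2400) = 0.569375
adj(I−A) = Cᵀ =
  [ 0.8425   0.2225   0.1200]
  [ 0.2525   0.7425   0.2725]
  [ 0.2400   0.3675   0.7100]
(I − A)⁻¹ = adj(I−A) / det(I−A) ≈
  [   1.4797     0.3908     0.2108]
  [   0.4435     1.3041     0.4786]
  [   0.4215     0.6454     1.2470]
x = (I − A)⁻¹ d = adj(I−A)·d / det(I−A), with det(I−A) = 0.569375:
  x_1 = (0.8425·260 + 0.2225·270 + 0.1200·160) / 0.569375 = 298.325 / 0.569375 ≈ 523.952
  x_2 = (0.2525·260 + 0.7425·270 + 0.2725·160) / 0.569375 = 309.725 / 0.569375 ≈ 543.974
  x_3 = (0.2400·260 + 0.3675·270 + 0.7100·160) / 0.569375 = 275.225 / 0.569375 ≈ 483.381

x_1 = 523.952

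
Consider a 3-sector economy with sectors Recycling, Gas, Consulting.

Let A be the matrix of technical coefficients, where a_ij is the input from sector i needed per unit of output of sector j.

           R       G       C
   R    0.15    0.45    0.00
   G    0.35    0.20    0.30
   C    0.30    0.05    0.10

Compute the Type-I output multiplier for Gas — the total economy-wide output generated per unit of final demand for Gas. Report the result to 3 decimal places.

I − A =
  [   0.85    -0.45     0.00]
  [  -0.35     0.80    -0.30]
  [  -0.30    -0.05     0.90]
Cofactors of I−A, C_ij = (−1)^(i+j)·(minor ij) (rows/columns in the sector order above):
  C_11 = (0.80)(0.90) − (-0.30)(-0.05) = 0.7050
  C_12 = −[(-0.35)(0.90) − (-0.30)(-0.30)] = 0.4050
  C_13 = (-0.35)(-0.05) − (0.80)(-0.30) = 0.2575
  C_21 = −[(-0.45)(0.90) − (0.00)(-0.05)] = 0.4050
  C_22 = (0.85)(0.90) − (0.00)(-0.30) = 0.7650
  C_23 = −[(0.85)(-0.05) − (-0.45)(-0.30)] = 0.1775
  C_31 = (-0.45)(-0.30) − (0.00)(0.80) = 0.1350
  C_32 = −[(0.85)(-0.30) − (0.00)(-0.35)] = 0.2550
  C_33 = (0.85)(0.80) − (-0.45)(-0.35) = 0.5225
det(I−A) = Σ_j (I−A)_1j·C_1j = (0.85)(0.7050) + (-0.45)(0.4050) + (0.00)(0.2575) = 0.4170
adj(I−A) = Cᵀ =
  [ 0.7050   0.4050   0.1350]
  [ 0.4050   0.7650   0.2550]
  [ 0.2575   0.1775   0.5225]
(I − A)⁻¹ = adj(I−A) / det(I−A) ≈
  [   1.6906     0.9712     0.3237]
  [   0.9712     1.8345     0.6115]
  [   0.6175     0.4257     1.2530]
The output multiplier for sector j is the column-j sum of the Leontief inverse (I − A)⁻¹ = adj(I−A) / det(I−A).
Column G of adj(I−A): (0.4050, 0.7650, 0.1775); det(I−A) = 0.4170.
m_G = (0.4050 + 0.7650 + 0.1775) / 0.4170 = 1.3475 / 0.4170 ≈ 3.231.

m_G = 3.231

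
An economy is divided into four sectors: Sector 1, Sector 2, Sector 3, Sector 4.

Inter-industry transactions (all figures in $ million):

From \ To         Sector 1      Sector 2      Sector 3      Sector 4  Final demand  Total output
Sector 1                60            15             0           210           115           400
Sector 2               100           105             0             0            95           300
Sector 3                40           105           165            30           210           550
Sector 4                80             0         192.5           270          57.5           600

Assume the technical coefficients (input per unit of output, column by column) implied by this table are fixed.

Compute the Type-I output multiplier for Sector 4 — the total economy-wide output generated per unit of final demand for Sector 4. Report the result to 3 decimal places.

Technical coefficients a_ij = z_ij / X_j:
  a_11 = 60/400 = 0.15, a_21 = 100/400 = 0.25, a_31 = 40/400 = 0.10, a_41 = 80/400 = 0.20
  a_12 = 15/300 = 0.05, a_22 = 105/300 = 0.35, a_32 = 105/300 = 0.35, a_42 = 0/300 = 0.00
  a_13 = 0/550 = 0.00, a_23 = 0/550 = 0.00, a_33 = 165/550 = 0.30, a_43 = 192.5/550 = 0.35
  a_14 = 210/600 = 0.35, a_24 = 0/600 = 0.00, a_34 = 30/600 = 0.05, a_44 = 270/600 = 0.45
I − A =
  [   0.85    -0.05     0.00    -0.35]
  [  -0.25     0.65     0.00     0.00]
  [  -0.10    -0.35     0.70    -0.05]
  [  -0.20     0.00    -0.35     0.55]
Compute the cofactors C_ij = (−1)^(i+j)·(3×3 minor ij) of I−A; the adjugate is their transpose:
adj(I−A) = Cᵀ =
  [ 0.238875   0.061250   0.079625   0.159250]
  [ 0.091875   0.251125   0.030625   0.061250]
  [ 0.090375   0.142375   0.251500   0.080375]
  [ 0.144375   0.112875   0.189000   0.378000]
det(I−A) = Σ_j (I−A)_1j·C_1j = (0.85)(0.238875) + (-0.05)(0.091875) + (0.00)(0.090375) + (-0.35)(0.144375) = 0.14791875
(I − A)⁻¹ = adj(I−A) / det(I−A) ≈
  [   1.6149     0.4141     0.5383     1.0766]
  [   0.6211     1.6977     0.2070     0.4141]
  [   0.6110     0.9625     1.7003     0.5434]
  [   0.9760     0.7631     1.2777     2.5555]
The output multiplier for sector j is the column-j sum of the Leontief inverse (I − A)⁻¹ = adj(I−A) / det(I−A).
Column 4 of adj(I−A): (0.159250, 0.061250, 0.080375, 0.378000); det(I−A) = 0.14791875.
m_4 = (0.159250 + 0.061250 + 0.080375 + 0.378000) / 0.14791875 = 0.678875 / 0.14791875 ≈ 4.590.

m_4 = 4.590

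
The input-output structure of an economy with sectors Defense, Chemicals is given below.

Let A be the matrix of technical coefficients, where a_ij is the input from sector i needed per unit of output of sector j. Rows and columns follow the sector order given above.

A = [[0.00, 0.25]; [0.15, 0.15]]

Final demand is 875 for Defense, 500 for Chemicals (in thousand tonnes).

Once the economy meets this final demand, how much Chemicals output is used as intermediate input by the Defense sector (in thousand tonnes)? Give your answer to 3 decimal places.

I − A =
  [   1.00    -0.25]
  [  -0.15     0.85]
det(I−A) = (1.00)(0.85) − (-0.25)(-0.15) = 0.8125
adj(I−A) = [[0.85, 0.25], [0.15, 1.00]]
(I − A)⁻¹ = adj(I−A) / det(I−A) ≈
  [   1.0462     0.3077]
  [   0.1846     1.2308]
First solve x = (I − A)⁻¹ d = adj(I−A)·d / det(I−A); in particular x_D = (0.85·875 + 0.25·500) / 0.8125 = 868.75 / 0.8125 ≈ 1069.23077.
Intermediate flow from C to D: z_CD = a_CD · x_D = 0.15 × 868.75 / 0.8125 = 130.3125 / 0.8125 ≈ 160.385.

z_CD = 160.385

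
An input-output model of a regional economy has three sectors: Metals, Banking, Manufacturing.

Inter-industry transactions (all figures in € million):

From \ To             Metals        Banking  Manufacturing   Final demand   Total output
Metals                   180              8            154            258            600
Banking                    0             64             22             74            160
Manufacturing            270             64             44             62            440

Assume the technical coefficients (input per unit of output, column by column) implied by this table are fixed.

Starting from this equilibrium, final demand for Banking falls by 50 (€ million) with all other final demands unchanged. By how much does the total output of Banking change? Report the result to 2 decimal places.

Technical coefficients a_ij = z_ij / X_j:
  a_11 = 180/600 = 0.30, a_21 = 0/600 = 0.00, a_31 = 270/600 = 0.45
  a_12 = 8/160 = 0.05, a_22 = 64/160 = 0.40, a_32 = 64/160 = 0.40
  a_13 = 154/440 = 0.35, a_23 = 22/440 = 0.05, a_33 = 44/440 = 0.10
I − A =
  [   0.70    -0.05    -0.35]
  [   0.00     0.60    -0.05]
  [  -0.45    -0.40     0.90]
Cofactors of I−A, C_ij = (−1)^(i+j)·(minor ij) (rows/columns in the sector order above):
  C_11 = (0.60)(0.90) − (-0.05)(-0.40) = 0.5200
  C_12 = −[(0.00)(0.90) − (-0.05)(-0.45)] = 0.0225
  C_13 = (0.00)(-0.40) − (0.60)(-0.45) = 0.2700
  C_21 = −[(-0.05)(0.90) − (-0.35)(-0.40)] = 0.1850
  C_22 = (0.70)(0.90) − (-0.35)(-0.45) = 0.4725
  C_23 = −[(0.70)(-0.40) − (-0.05)(-0.45)] = 0.3025
  C_31 = (-0.05)(-0.05) − (-0.35)(0.60) = 0.2125
  C_32 = −[(0.70)(-0.05) − (-0.35)(0.00)] = 0.0350
  C_33 = (0.70)(0.60) − (-0.05)(0.00) = 0.4200
det(I−A) = Σ_j (I−A)_1j·C_1j = (0.70)(0.5200) + (-0.05)(0.0225) + (-0.35)(0.2700) = 0.268375
adj(I−A) = Cᵀ =
  [ 0.5200   0.1850   0.2125]
  [ 0.0225   0.4725   0.0350]
  [ 0.2700   0.3025   0.4200]
(I − A)⁻¹ = adj(I−A) / det(I−A) ≈
  [   1.9376     0.6893     0.7918]
  [   0.0838     1.7606     0.1304]
  [   1.0061     1.1272     1.5650]
Δx = (I − A)⁻¹ Δd with Δd having -50 in the Banking component and 0 elsewhere.
So Δx_2 = L_22 · (-50), where L_22 = adj(I−A)_22 / det(I−A) = 0.4725 / 0.268375.
Δx_2 = 0.4725 × (-50) / 0.268375 = -23.625 / 0.268375 ≈ -88.03.

Δx_2 = -88.03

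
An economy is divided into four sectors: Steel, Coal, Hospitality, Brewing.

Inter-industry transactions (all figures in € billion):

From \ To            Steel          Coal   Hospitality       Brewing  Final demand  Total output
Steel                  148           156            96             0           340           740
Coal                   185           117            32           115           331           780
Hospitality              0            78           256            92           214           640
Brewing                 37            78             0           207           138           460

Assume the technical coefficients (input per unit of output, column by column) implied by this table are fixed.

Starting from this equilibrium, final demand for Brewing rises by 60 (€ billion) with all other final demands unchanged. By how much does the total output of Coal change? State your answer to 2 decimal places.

Δx_C = 43.47

Technical coefficients a_ij = z_ij / X_j:
  a_SS = 148/740 = 0.20, a_CS = 185/740 = 0.25, a_HS = 0/740 = 0.00, a_BS = 37/740 = 0.05
  a_SC = 156/780 = 0.20, a_CC = 117/780 = 0.15, a_HC = 78/780 = 0.10, a_BC = 78/780 = 0.10
  a_SH = 96/640 = 0.15, a_CH = 32/640 = 0.05, a_HH = 256/640 = 0.40, a_BH = 0/640 = 0.00
  a_SB = 0/460 = 0.00, a_CB = 115/460 = 0.25, a_HB = 92/460 = 0.20, a_BB = 207/460 = 0.45
I − A =
  [   0.80    -0.20    -0.15     0.00]
  [  -0.25     0.85    -0.05    -0.25]
  [   0.00    -0.10     0.60    -0.20]
  [  -0.05    -0.10     0.00     0.55]
Compute the cofactors C_ij = (−1)^(i+j)·(3×3 minor ij) of I−A; the adjugate is their transpose:
adj(I−A) = Cᵀ =
  [ 0.261750   0.077250   0.071875   0.061250]
  [ 0.090500   0.262500   0.044500   0.135500]
  [ 0.028500   0.062000   0.324000   0.146000]
  [ 0.040250   0.054750   0.014625   0.370250]
det(I−A) = Σ_j (I−A)_1j·C_1j = (0.80)(0.261750) + (-0.20)(0.090500) + (-0.15)(0.028500) + (0.00)(0.040250) = 0.187025
(I − A)⁻¹ = adj(I−A) / det(I−A) ≈
  [   1.3995     0.4130     0.3843     0.3275]
  [   0.4839     1.4036     0.2379     0.7245]
  [   0.1524     0.3315     1.7324     0.7806]
  [   0.2152     0.2927     0.0782     1.9797]
Δx = (I − A)⁻¹ Δd with Δd having +60 in the Brewing component and 0 elsewhere.
So Δx_C = L_CB · (+60), where L_CB = adj(I−A)_CB / det(I−A) = 0.135500 / 0.187025.
Δx_C = 0.135500 × (+60) / 0.187025 = 8.13 / 0.187025 ≈ 43.47.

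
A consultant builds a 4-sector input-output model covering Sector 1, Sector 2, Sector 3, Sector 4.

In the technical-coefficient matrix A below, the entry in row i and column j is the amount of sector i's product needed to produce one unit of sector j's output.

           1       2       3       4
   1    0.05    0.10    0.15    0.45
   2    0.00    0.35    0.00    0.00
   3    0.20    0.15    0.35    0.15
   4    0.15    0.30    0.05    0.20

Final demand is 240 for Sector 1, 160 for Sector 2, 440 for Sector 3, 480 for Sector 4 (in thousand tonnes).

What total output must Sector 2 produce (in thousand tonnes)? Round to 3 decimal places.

I − A =
  [   0.95    -0.10    -0.15    -0.45]
  [   0.00     0.65     0.00     0.00]
  [  -0.20    -0.15     0.65    -0.15]
  [  -0.15    -0.30    -0.05     0.80]
Compute the cofactors C_ij = (−1)^(i+j)·(3×3 minor ij) of I−A; the adjugate is their transpose:
adj(I−A) = Cᵀ =
  [ 0.333125   0.167125   0.092625   0.204750]
  [ 0.000000   0.411125   0.000000   0.000000]
  [ 0.118625   0.191875   0.450125   0.151125]
  [ 0.069875   0.197500   0.045500   0.381875]
det(I−A) = Σ_j (I−A)_1j·C_1j = (0.95)(0.333125) + (-0.10)(0.000000) + (-0.15)(0.118625) + (-0.45)(0.069875) = 0.26723125
(I − A)⁻¹ = adj(I−A) / det(I−A) ≈
  [   1.2466     0.6254     0.3466     0.7662]
  [   0.0000     1.5385     0.0000     0.0000]
  [   0.4439     0.7180     1.6844     0.5655]
  [   0.2615     0.7391     0.1703     1.4290]
x = (I − A)⁻¹ d = adj(I−A)·d / det(I−A), with det(I−A) = 0.26723125:
  x_1 = (0.333125·240 + 0.167125·160 + 0.092625·440 + 0.204750·480) / 0.26723125 = 245.725 / 0.26723125 ≈ 919.522
  x_2 = (0.000000·240 + 0.411125·160 + 0.000000·440 + 0.000000·480) / 0.26723125 = 65.78 / 0.26723125 ≈ 246.154
  x_3 = (0.118625·240 + 0.191875·160 + 0.450125·440 + 0.151125·480) / 0.26723125 = 329.765 / 0.26723125 ≈ 1234.006
  x_4 = (0.069875·240 + 0.197500·160 + 0.045500·440 + 0.381875·480) / 0.26723125 = 251.69 / 0.26723125 ≈ 941.843

x_2 = 246.154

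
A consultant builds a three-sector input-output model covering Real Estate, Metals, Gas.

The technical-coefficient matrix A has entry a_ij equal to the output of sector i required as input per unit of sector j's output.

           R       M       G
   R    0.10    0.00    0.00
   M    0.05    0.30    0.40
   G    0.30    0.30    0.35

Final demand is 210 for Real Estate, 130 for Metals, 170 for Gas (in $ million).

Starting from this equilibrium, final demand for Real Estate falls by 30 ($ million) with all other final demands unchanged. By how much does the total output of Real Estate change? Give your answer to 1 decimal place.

I − A =
  [   0.90     0.00     0.00]
  [  -0.05     0.70    -0.40]
  [  -0.30    -0.30     0.65]
Cofactors of I−A, C_ij = (−1)^(i+j)·(minor ij) (rows/columns in the sector order above):
  C_11 = (0.70)(0.65) − (-0.40)(-0.30) = 0.3350
  C_12 = −[(-0.05)(0.65) − (-0.40)(-0.30)] = 0.1525
  C_13 = (-0.05)(-0.30) − (0.70)(-0.30) = 0.2250
  C_21 = −[(0.00)(0.65) − (0.00)(-0.30)] = 0.0000
  C_22 = (0.90)(0.65) − (0.00)(-0.30) = 0.5850
  C_23 = −[(0.90)(-0.30) − (0.00)(-0.30)] = 0.2700
  C_31 = (0.00)(-0.40) − (0.00)(0.70) = 0.0000
  C_32 = −[(0.90)(-0.40) − (0.00)(-0.05)] = 0.3600
  C_33 = (0.90)(0.70) − (0.00)(-0.05) = 0.6300
det(I−A) = Σ_j (I−A)_1j·C_1j = (0.90)(0.3350) + (0.00)(0.1525) + (0.00)(0.2250) = 0.3015
adj(I−A) = Cᵀ =
  [ 0.3350   0.0000   0.0000]
  [ 0.1525   0.5850   0.3600]
  [ 0.2250   0.2700   0.6300]
(I − A)⁻¹ = adj(I−A) / det(I−A) ≈
  [   1.1111     0.0000     0.0000]
  [   0.5058     1.9403     1.1940]
  [   0.7463     0.8955     2.0896]
Δx = (I − A)⁻¹ Δd with Δd having -30 in the Real Estate component and 0 elsewhere.
So Δx_R = L_RR · (-30), where L_RR = adj(I−A)_RR / det(I−A) = 0.3350 / 0.3015.
Δx_R = 0.3350 × (-30) / 0.3015 = -10.05 / 0.3015 ≈ -33.3.

Δx_R = -33.3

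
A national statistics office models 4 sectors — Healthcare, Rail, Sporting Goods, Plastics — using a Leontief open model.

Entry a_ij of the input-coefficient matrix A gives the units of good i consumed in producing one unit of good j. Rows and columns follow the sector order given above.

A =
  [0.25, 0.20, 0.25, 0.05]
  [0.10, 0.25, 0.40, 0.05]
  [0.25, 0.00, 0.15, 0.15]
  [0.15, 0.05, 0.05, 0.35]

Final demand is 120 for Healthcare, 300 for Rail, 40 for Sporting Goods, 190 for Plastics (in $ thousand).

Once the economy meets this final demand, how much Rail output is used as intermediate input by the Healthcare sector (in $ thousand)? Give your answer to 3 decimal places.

z_21 = 44.516

I − A =
  [   0.75    -0.20    -0.25    -0.05]
  [  -0.10     0.75    -0.40    -0.05]
  [  -0.25     0.00     0.85    -0.15]
  [  -0.15    -0.05    -0.05     0.65]
Compute the cofactors C_ij = (−1)^(i+j)·(3×3 minor ij) of I−A; the adjugate is their transpose:
adj(I−A) = Cᵀ =
  [ 0.403625   0.113000   0.176625   0.080500]
  [ 0.135500   0.355500   0.212250   0.086750]
  [ 0.138875   0.043250   0.343375   0.093250]
  [ 0.114250   0.056750   0.083500   0.394250]
det(I−A) = Σ_j (I−A)_1j·C_1j = (0.75)(0.403625) + (-0.20)(0.135500) + (-0.25)(0.138875) + (-0.05)(0.114250) = 0.2351875
(I − A)⁻¹ = adj(I−A) / det(I−A) ≈
  [   1.7162     0.4805     0.7510     0.3423]
  [   0.5761     1.5116     0.9025     0.3689]
  [   0.5905     0.1839     1.4600     0.3965]
  [   0.4858     0.2413     0.3550     1.6763]
First solve x = (I − A)⁻¹ d = adj(I−A)·d / det(I−A); in particular x_1 = (0.403625·120 + 0.113000·300 + 0.176625·40 + 0.080500·190) / 0.2351875 = 104.695 / 0.2351875 ≈ 445.15546.
Intermediate flow from 2 to 1: z_21 = a_21 · x_1 = 0.10 × 104.695 / 0.2351875 = 10.4695 / 0.2351875 ≈ 44.516.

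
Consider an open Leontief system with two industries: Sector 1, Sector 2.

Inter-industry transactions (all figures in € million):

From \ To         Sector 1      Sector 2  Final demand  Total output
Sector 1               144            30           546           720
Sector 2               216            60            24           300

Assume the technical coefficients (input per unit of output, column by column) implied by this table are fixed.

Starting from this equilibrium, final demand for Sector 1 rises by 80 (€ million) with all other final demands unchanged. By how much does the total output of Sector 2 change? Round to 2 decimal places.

Δx_2 = 39.34

Technical coefficients a_ij = z_ij / X_j:
  a_11 = 144/720 = 0.20, a_21 = 216/720 = 0.30
  a_12 = 30/300 = 0.10, a_22 = 60/300 = 0.20
I − A =
  [   0.80    -0.10]
  [  -0.30     0.80]
det(I−A) = (0.80)(0.80) − (-0.10)(-0.30) = 0.6100
adj(I−A) = [[0.80, 0.10], [0.30, 0.80]]
(I − A)⁻¹ = adj(I−A) / det(I−A) ≈
  [   1.3115     0.1639]
  [   0.4918     1.3115]
Δx = (I − A)⁻¹ Δd with Δd having +80 in the Sector 1 component and 0 elsewhere.
So Δx_2 = L_21 · (+80), where L_21 = adj(I−A)_21 / det(I−A) = 0.30 / 0.6100.
Δx_2 = 0.30 × (+80) / 0.6100 = 24.00 / 0.6100 ≈ 39.34.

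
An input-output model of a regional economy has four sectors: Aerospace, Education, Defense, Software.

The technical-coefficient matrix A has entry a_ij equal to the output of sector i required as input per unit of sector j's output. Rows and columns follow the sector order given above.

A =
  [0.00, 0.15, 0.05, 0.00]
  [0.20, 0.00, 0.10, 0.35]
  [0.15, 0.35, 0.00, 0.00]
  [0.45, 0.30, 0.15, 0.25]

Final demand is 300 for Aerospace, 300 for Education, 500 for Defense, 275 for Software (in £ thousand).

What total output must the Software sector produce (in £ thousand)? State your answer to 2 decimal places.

x_S = 1192.95

I − A =
  [   1.00    -0.15    -0.05     0.00]
  [  -0.20     1.00    -0.10    -0.35]
  [  -0.15    -0.35     1.00     0.00]
  [  -0.45    -0.30    -0.15     0.75]
Compute the cofactors C_ij = (−1)^(i+j)·(3×3 minor ij) of I−A; the adjugate is their transpose:
adj(I−A) = Cᵀ =
  [ 0.600375   0.125625   0.051375   0.058625]
  [ 0.326625   0.744375   0.142875   0.347375]
  [ 0.204375   0.279375   0.598875   0.130375]
  [ 0.531750   0.429000   0.207750   0.921750]
det(I−A) = Σ_j (I−A)_1j·C_1j = (1.00)(0.600375) + (-0.15)(0.326625) + (-0.05)(0.204375) + (0.00)(0.531750) = 0.5411625
(I − A)⁻¹ = adj(I−A) / det(I−A) ≈
  [   1.1094     0.2321     0.0949     0.1083]
  [   0.6036     1.3755     0.2640     0.6419]
  [   0.3777     0.5162     1.1066     0.2409]
  [   0.9826     0.7927     0.3839     1.7033]
x = (I − A)⁻¹ d = adj(I−A)·d / det(I−A), with det(I−A) = 0.5411625:
  x_A = (0.600375·300 + 0.125625·300 + 0.051375·500 + 0.058625·275) / 0.5411625 = 259.609375 / 0.5411625 ≈ 479.73
  x_E = (0.326625·300 + 0.744375·300 + 0.142875·500 + 0.347375·275) / 0.5411625 = 488.265625 / 0.5411625 ≈ 902.25
  x_D = (0.204375·300 + 0.279375·300 + 0.598875·500 + 0.130375·275) / 0.5411625 = 480.415625 / 0.5411625 ≈ 887.75
  x_S = (0.531750·300 + 0.429000·300 + 0.207750·500 + 0.921750·275) / 0.5411625 = 645.58125 / 0.5411625 ≈ 1192.95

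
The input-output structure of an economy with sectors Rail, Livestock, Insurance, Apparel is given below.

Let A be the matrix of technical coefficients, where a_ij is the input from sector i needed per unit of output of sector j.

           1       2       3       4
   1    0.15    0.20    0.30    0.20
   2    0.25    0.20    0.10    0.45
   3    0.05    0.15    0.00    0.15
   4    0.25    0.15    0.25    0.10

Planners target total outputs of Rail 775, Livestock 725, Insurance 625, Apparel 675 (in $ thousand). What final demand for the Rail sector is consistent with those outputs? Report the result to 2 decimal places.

I − A =
  [   0.85    -0.20    -0.30    -0.20]
  [  -0.25     0.80    -0.10    -0.45]
  [  -0.05    -0.15     1.00    -0.15]
  [  -0.25    -0.15    -0.25     0.90]
d = (I − A) x:
  d_1 = (+0.85)·775 + (-0.20)·725 + (-0.30)·625 + (-0.20)·675 = 191.25
  d_2 = (-0.25)·775 + (+0.80)·725 + (-0.10)·625 + (-0.45)·675 = 20.00
  d_3 = (-0.05)·775 + (-0.15)·725 + (+1.00)·625 + (-0.15)·675 = 376.25
  d_4 = (-0.25)·775 + (-0.15)·725 + (-0.25)·625 + (+0.90)·675 = 148.75

d_1 = 191.25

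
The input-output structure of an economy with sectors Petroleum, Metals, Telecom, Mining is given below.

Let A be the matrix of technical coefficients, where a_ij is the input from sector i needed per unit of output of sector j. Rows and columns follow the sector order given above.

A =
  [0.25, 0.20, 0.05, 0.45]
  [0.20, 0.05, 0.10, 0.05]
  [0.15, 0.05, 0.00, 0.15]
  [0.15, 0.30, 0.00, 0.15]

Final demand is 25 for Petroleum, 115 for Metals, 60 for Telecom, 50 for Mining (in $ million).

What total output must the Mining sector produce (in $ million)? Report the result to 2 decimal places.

I − A =
  [   0.75    -0.20    -0.05    -0.45]
  [  -0.20     0.95    -0.10    -0.05]
  [  -0.15    -0.05     1.00    -0.15]
  [  -0.15    -0.30     0.00     0.85]
Compute the cofactors C_ij = (−1)^(i+j)·(3×3 minor ij) of I−A; the adjugate is their transpose:
adj(I−A) = Cᵀ =
  [ 0.783750   0.309375   0.070125   0.445500]
  [ 0.192500   0.562500   0.065875   0.146625]
  [ 0.158125   0.112500   0.467750   0.172875]
  [ 0.206250   0.253125   0.035625   0.658125]
det(I−A) = Σ_j (I−A)_1j·C_1j = (0.75)(0.783750) + (-0.20)(0.192500) + (-0.05)(0.158125) + (-0.45)(0.206250) = 0.44859375
(I − A)⁻¹ = adj(I−A) / det(I−A) ≈
  [   1.7471     0.6897     0.1563     0.9931]
  [   0.4291     1.2539     0.1468     0.3269]
  [   0.3525     0.2508     1.0427     0.3854]
  [   0.4598     0.5643     0.0794     1.4671]
x = (I − A)⁻¹ d = adj(I−A)·d / det(I−A), with det(I−A) = 0.44859375:
  x_1 = (0.783750·25 + 0.309375·115 + 0.070125·60 + 0.445500·50) / 0.44859375 = 81.654375 / 0.44859375 ≈ 182.02
  x_2 = (0.192500·25 + 0.562500·115 + 0.065875·60 + 0.146625·50) / 0.44859375 = 80.78375 / 0.44859375 ≈ 180.08
  x_3 = (0.158125·25 + 0.112500·115 + 0.467750·60 + 0.172875·50) / 0.44859375 = 53.599375 / 0.44859375 ≈ 119.48
  x_4 = (0.206250·25 + 0.253125·115 + 0.035625·60 + 0.658125·50) / 0.44859375 = 69.309375 / 0.44859375 ≈ 154.50

x_4 = 154.50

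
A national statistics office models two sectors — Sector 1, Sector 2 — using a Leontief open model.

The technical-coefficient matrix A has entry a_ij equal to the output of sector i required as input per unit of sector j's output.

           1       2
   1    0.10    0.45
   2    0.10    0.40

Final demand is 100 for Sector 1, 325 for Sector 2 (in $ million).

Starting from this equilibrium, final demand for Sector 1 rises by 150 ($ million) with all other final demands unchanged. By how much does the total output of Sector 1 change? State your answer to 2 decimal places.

I − A =
  [   0.90    -0.45]
  [  -0.10     0.60]
det(I−A) = (0.90)(0.60) − (-0.45)(-0.10) = 0.4950
adj(I−A) = [[0.60, 0.45], [0.10, 0.90]]
(I − A)⁻¹ = adj(I−A) / det(I−A) ≈
  [   1.2121     0.9091]
  [   0.2020     1.8182]
Δx = (I − A)⁻¹ Δd with Δd having +150 in the Sector 1 component and 0 elsewhere.
So Δx_1 = L_11 · (+150), where L_11 = adj(I−A)_11 / det(I−A) = 0.60 / 0.4950.
Δx_1 = 0.60 × (+150) / 0.4950 = 90.00 / 0.4950 ≈ 181.82.

Δx_1 = 181.82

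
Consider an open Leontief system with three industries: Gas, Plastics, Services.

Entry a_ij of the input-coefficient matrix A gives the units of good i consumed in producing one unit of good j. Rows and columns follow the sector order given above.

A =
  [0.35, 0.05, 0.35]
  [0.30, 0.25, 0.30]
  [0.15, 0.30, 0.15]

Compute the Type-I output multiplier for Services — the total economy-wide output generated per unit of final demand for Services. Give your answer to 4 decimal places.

m_3 = 3.8889

I − A =
  [   0.65    -0.05    -0.35]
  [  -0.30     0.75    -0.30]
  [  -0.15    -0.30     0.85]
Cofactors of I−A, C_ij = (−1)^(i+j)·(minor ij) (rows/columns in the sector order above):
  C_11 = (0.75)(0.85) − (-0.30)(-0.30) = 0.5475
  C_12 = −[(-0.30)(0.85) − (-0.30)(-0.15)] = 0.3000
  C_13 = (-0.30)(-0.30) − (0.75)(-0.15) = 0.2025
  C_21 = −[(-0.05)(0.85) − (-0.35)(-0.30)] = 0.1475
  C_22 = (0.65)(0.85) − (-0.35)(-0.15) = 0.5000
  C_23 = −[(0.65)(-0.30) − (-0.05)(-0.15)] = 0.2025
  C_31 = (-0.05)(-0.30) − (-0.35)(0.75) = 0.2775
  C_32 = −[(0.65)(-0.30) − (-0.35)(-0.30)] = 0.3000
  C_33 = (0.65)(0.75) − (-0.05)(-0.30) = 0.4725
det(I−A) = Σ_j (I−A)_1j·C_1j = (0.65)(0.5475) + (-0.05)(0.3000) + (-0.35)(0.2025) = 0.2700
adj(I−A) = Cᵀ =
  [ 0.5475   0.1475   0.2775]
  [ 0.3000   0.5000   0.3000]
  [ 0.2025   0.2025   0.4725]
(I − A)⁻¹ = adj(I−A) / det(I−A) ≈
  [   2.02778     0.54630     1.02778]
  [   1.11111     1.85185     1.11111]
  [   0.75000     0.75000     1.75000]
The output multiplier for sector j is the column-j sum of the Leontief inverse (I − A)⁻¹ = adj(I−A) / det(I−A).
Column 3 of adj(I−A): (0.2775, 0.3000, 0.4725); det(I−A) = 0.2700.
m_3 = (0.2775 + 0.3000 + 0.4725) / 0.2700 = 1.05 / 0.2700 ≈ 3.8889.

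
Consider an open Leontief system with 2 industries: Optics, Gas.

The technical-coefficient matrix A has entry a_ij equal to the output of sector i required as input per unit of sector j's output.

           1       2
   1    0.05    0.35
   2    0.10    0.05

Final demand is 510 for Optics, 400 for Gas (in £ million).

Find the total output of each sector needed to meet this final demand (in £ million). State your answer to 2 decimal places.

I − A =
  [   0.95    -0.35]
  [  -0.10     0.95]
det(I−A) = (0.95)(0.95) − (-0.35)(-0.10) = 0.8675
adj(I−A) = [[0.95, 0.35], [0.10, 0.95]]
(I − A)⁻¹ = adj(I−A) / det(I−A) ≈
  [   1.0951     0.4035]
  [   0.1153     1.0951]
x = (I − A)⁻¹ d = adj(I−A)·d / det(I−A), with det(I−A) = 0.8675:
  x_1 = (0.95·510 + 0.35·400) / 0.8675 = 624.50 / 0.8675 ≈ 719.88
  x_2 = (0.10·510 + 0.95·400) / 0.8675 = 431.00 / 0.8675 ≈ 496.83

x_1 = 719.88, x_2 = 496.83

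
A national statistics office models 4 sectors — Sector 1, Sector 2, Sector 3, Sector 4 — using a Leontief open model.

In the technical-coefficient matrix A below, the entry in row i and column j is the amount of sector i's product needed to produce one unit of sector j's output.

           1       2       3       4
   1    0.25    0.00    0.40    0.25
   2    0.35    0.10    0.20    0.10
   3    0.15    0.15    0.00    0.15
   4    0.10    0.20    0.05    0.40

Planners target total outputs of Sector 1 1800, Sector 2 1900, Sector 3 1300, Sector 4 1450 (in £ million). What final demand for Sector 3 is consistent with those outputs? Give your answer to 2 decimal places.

I − A =
  [   0.75     0.00    -0.40    -0.25]
  [  -0.35     0.90    -0.20    -0.10]
  [  -0.15    -0.15     1.00    -0.15]
  [  -0.10    -0.20    -0.05     0.60]
d = (I − A) x:
  d_1 = (+0.75)·1800 + (+0.00)·1900 + (-0.40)·1300 + (-0.25)·1450 = 467.50
  d_2 = (-0.35)·1800 + (+0.90)·1900 + (-0.20)·1300 + (-0.10)·1450 = 675.00
  d_3 = (-0.15)·1800 + (-0.15)·1900 + (+1.00)·1300 + (-0.15)·1450 = 527.50
  d_4 = (-0.10)·1800 + (-0.20)·1900 + (-0.05)·1300 + (+0.60)·1450 = 245.00

d_3 = 527.50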